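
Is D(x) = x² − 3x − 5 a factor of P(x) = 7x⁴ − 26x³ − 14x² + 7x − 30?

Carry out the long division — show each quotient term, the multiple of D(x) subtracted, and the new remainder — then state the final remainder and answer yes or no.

R(x) = 0, so D(x) is a factor of P(x). yes

Step 1: lead(7x⁴ − 26x³ − 14x² + 7x − 30) ÷ lead(D) = 7x⁴ ÷ x² = 7x². Subtract (7x²)·D = 7x⁴ − 21x³ − 35x². Remainder: −5x³ + 21x² + 7x − 30.
Step 2: lead(−5x³ + 21x² + 7x − 30) ÷ lead(D) = −5x³ ÷ x² = −5x. Subtract (−5x)·D = −5x³ + 15x² + 25x. Remainder: 6x² − 18x − 30.
Step 3: lead(6x² − 18x − 30) ÷ lead(D) = 6x² ÷ x² = 6. Subtract (6)·D = 6x² − 18x − 30. Remainder: 0.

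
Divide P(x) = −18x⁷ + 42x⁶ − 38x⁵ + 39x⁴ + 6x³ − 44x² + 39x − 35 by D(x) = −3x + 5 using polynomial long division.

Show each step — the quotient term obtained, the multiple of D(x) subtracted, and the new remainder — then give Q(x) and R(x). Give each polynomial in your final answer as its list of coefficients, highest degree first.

Q = [6, -4, 6, -3, -7, 3, -8]; R = [5]

Step 1: lead(−18x⁷ + 42x⁶ − 38x⁵ + 39x⁴ + 6x³ − 44x² + 39x − 35) ÷ lead(D) = −18x⁷ ÷ −3x = 6x⁶. Subtract (6x⁶)·D = −18x⁷ + 30x⁶. Remainder: 12x⁶ − 38x⁵ + 39x⁴ + 6x³ − 44x² + 39x − 35.
Step 2: lead(12x⁶ − 38x⁵ + 39x⁴ + 6x³ − 44x² + 39x − 35) ÷ lead(D) = 12x⁶ ÷ −3x = −4x⁵. Subtract (−4x⁵)·D = 12x⁶ − 20x⁵. Remainder: −18x⁵ + 39x⁴ + 6x³ − 44x² + 39x − 35.
Step 3: lead(−18x⁵ + 39x⁴ + 6x³ − 44x² + 39x − 35) ÷ lead(D) = −18x⁵ ÷ −3x = 6x⁴. Subtract (6x⁴)·D = −18x⁵ + 30x⁴. Remainder: 9x⁴ + 6x³ − 44x² + 39x − 35.
Step 4: lead(9x⁴ + 6x³ − 44x² + 39x − 35) ÷ lead(D) = 9x⁴ ÷ −3x = −3x³. Subtract (−3x³)·D = 9x⁴ − 15x³. Remainder: 21x³ − 44x² + 39x − 35.
Step 5: lead(21x³ − 44x² + 39x − 35) ÷ lead(D) = 21x³ ÷ −3x = −7x². Subtract (−7x²)·D = 21x³ − 35x². Remainder: −9x² + 39x − 35.
Step 6: lead(−9x² + 39x − 35) ÷ lead(D) = −9x² ÷ −3x = 3x. Subtract (3x)·D = −9x² + 15x. Remainder: 24x − 35.
Step 7: lead(24x − 35) ÷ lead(D) = 24x ÷ −3x = −8. Subtract (−8)·D = 24x − 40. Remainder: 5.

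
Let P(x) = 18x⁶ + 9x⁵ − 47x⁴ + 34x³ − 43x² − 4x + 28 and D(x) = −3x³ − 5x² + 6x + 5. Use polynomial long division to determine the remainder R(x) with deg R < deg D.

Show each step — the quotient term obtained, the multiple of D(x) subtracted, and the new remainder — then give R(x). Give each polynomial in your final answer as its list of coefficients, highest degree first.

R = [-2]

Step 1: lead(18x⁶ + 9x⁵ − 47x⁴ + 34x³ − 43x² − 4x + 28) ÷ lead(D) = 18x⁶ ÷ −3x³ = −6x³. Subtract (−6x³)·D = 18x⁶ + 30x⁵ − 36x⁴ − 30x³. Remainder: −21x⁵ − 11x⁴ + 64x³ − 43x² − 4x + 28.
Step 2: lead(−21x⁵ − 11x⁴ + 64x³ − 43x² − 4x + 28) ÷ lead(D) = −21x⁵ ÷ −3x³ = 7x². Subtract (7x²)·D = −21x⁵ − 35x⁴ + 42x³ + 35x². Remainder: 24x⁴ + 22x³ − 78x² − 4x + 28.
Step 3: lead(24x⁴ + 22x³ − 78x² − 4x + 28) ÷ lead(D) = 24x⁴ ÷ −3x³ = −8x. Subtract (−8x)·D = 24x⁴ + 40x³ − 48x² − 40x. Remainder: −18x³ − 30x² + 36x + 28.
Step 4: lead(−18x³ − 30x² + 36x + 28) ÷ lead(D) = −18x³ ÷ −3x³ = 6. Subtract (6)·D = −18x³ − 30x² + 36x + 30. Remainder: −2.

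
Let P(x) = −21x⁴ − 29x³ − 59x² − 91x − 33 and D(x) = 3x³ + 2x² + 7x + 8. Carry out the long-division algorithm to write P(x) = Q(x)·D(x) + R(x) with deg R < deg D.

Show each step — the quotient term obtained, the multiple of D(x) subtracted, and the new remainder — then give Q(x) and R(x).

Step 1: lead(−21x⁴ − 29x³ − 59x² − 91x − 33) ÷ lead(D) = −21x⁴ ÷ 3x³ = −7x. Subtract (−7x)·D = −21x⁴ − 14x³ − 49x² − 56x. Remainder: −15x³ − 10x² − 35x − 33.
Step 2: lead(−15x³ − 10x² − 35x − 33) ÷ lead(D) = −15x³ ÷ 3x³ = −5. Subtract (−5)·D = −15x³ − 10x² − 35x − 40. Remainder: 7.

Q(x) = −7x − 5; R(x) = 7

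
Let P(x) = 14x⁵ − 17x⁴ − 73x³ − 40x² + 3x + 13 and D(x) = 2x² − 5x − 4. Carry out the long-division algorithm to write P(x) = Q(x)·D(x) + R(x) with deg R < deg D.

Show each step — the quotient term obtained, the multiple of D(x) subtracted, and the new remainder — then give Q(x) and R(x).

Step 1: lead(14x⁵ − 17x⁴ − 73x³ − 40x² + 3x + 13) ÷ lead(D) = 14x⁵ ÷ 2x² = 7x³. Subtract (7x³)·D = 14x⁵ − 35x⁴ − 28x³. Remainder: 18x⁴ − 45x³ − 40x² + 3x + 13.
Step 2: lead(18x⁴ − 45x³ − 40x² + 3x + 13) ÷ lead(D) = 18x⁴ ÷ 2x² = 9x². Subtract (9x²)·D = 18x⁴ − 45x³ − 36x². Remainder: −4x² + 3x + 13.
Step 3: lead(−4x² + 3x + 13) ÷ lead(D) = −4x² ÷ 2x² = −2. Subtract (−2)·D = −4x² + 10x + 8. Remainder: −7x + 5.

Q(x) = 7x³ + 9x² − 2; R(x) = −7x + 5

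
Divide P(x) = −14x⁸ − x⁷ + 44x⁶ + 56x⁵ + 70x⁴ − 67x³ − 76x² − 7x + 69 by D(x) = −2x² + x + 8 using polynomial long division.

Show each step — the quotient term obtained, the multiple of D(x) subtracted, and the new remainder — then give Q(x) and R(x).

Q(x) = 7x⁶ + 4x⁵ + 8x⁴ − 8x³ − 7x² − 2x + 9; R(x) = −3

Step 1: lead(−14x⁸ − x⁷ + 44x⁶ + 56x⁵ + 70x⁴ − 67x³ − 76x² − 7x + 69) ÷ lead(D) = −14x⁸ ÷ −2x² = 7x⁶. Subtract (7x⁶)·D = −14x⁸ + 7x⁷ + 56x⁶. Remainder: −8x⁷ − 12x⁶ + 56x⁵ + 70x⁴ − 67x³ − 76x² − 7x + 69.
Step 2: lead(−8x⁷ − 12x⁶ + 56x⁵ + 70x⁴ − 67x³ − 76x² − 7x + 69) ÷ lead(D) = −8x⁷ ÷ −2x² = 4x⁵. Subtract (4x⁵)·D = −8x⁷ + 4x⁶ + 32x⁵. Remainder: −16x⁶ + 24x⁵ + 70x⁴ − 67x³ − 76x² − 7x + 69.
Step 3: lead(−16x⁶ + 24x⁵ + 70x⁴ − 67x³ − 76x² − 7x + 69) ÷ lead(D) = −16x⁶ ÷ −2x² = 8x⁴. Subtract (8x⁴)·D = −16x⁶ + 8x⁵ + 64x⁴. Remainder: 16x⁵ + 6x⁴ − 67x³ − 76x² − 7x + 69.
Step 4: lead(16x⁵ + 6x⁴ − 67x³ − 76x² − 7x + 69) ÷ lead(D) = 16x⁵ ÷ −2x² = −8x³. Subtract (−8x³)·D = 16x⁵ − 8x⁴ − 64x³. Remainder: 14x⁴ − 3x³ − 76x² − 7x + 69.
Step 5: lead(14x⁴ − 3x³ − 76x² − 7x + 69) ÷ lead(D) = 14x⁴ ÷ −2x² = −7x². Subtract (−7x²)·D = 14x⁴ − 7x³ − 56x². Remainder: 4x³ − 20x² − 7x + 69.
Step 6: lead(4x³ − 20x² − 7x + 69) ÷ lead(D) = 4x³ ÷ −2x² = −2x. Subtract (−2x)·D = 4x³ − 2x² − 16x. Remainder: −18x² + 9x + 69.
Step 7: lead(−18x² + 9x + 69) ÷ lead(D) = −18x² ÷ −2x² = 9. Subtract (9)·D = −18x² + 9x + 72. Remainder: −3.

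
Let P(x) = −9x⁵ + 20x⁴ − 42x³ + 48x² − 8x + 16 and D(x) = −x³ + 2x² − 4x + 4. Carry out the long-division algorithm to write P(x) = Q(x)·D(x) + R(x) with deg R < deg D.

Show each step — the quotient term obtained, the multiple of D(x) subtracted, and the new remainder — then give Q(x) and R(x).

Q(x) = 9x² − 2x + 2; R(x) = 8x + 8

Step 1: lead(−9x⁵ + 20x⁴ − 42x³ + 48x² − 8x + 16) ÷ lead(D) = −9x⁵ ÷ −x³ = 9x². Subtract (9x²)·D = −9x⁵ + 18x⁴ − 36x³ + 36x². Remainder: 2x⁴ − 6x³ + 12x² − 8x + 16.
Step 2: lead(2x⁴ − 6x³ + 12x² − 8x + 16) ÷ lead(D) = 2x⁴ ÷ −x³ = −2x. Subtract (−2x)·D = 2x⁴ − 4x³ + 8x² − 8x. Remainder: −2x³ + 4x² + 16.
Step 3: lead(−2x³ + 4x² + 16) ÷ lead(D) = −2x³ ÷ −x³ = 2. Subtract (2)·D = −2x³ + 4x² − 8x + 8. Remainder: 8x + 8.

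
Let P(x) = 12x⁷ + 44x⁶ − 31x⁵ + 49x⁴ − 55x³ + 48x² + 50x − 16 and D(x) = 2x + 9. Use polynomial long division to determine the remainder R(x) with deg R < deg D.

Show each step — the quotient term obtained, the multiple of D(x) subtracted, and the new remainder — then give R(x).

Step 1: lead(12x⁷ + 44x⁶ − 31x⁵ + 49x⁴ − 55x³ + 48x² + 50x − 16) ÷ lead(D) = 12x⁷ ÷ 2x = 6x⁶. Subtract (6x⁶)·D = 12x⁷ + 54x⁶. Remainder: −10x⁶ − 31x⁵ + 49x⁴ − 55x³ + 48x² + 50x − 16.
Step 2: lead(−10x⁶ − 31x⁵ + 49x⁴ − 55x³ + 48x² + 50x − 16) ÷ lead(D) = −10x⁶ ÷ 2x = −5x⁵. Subtract (−5x⁵)·D = −10x⁶ − 45x⁵. Remainder: 14x⁵ + 49x⁴ − 55x³ + 48x² + 50x − 16.
Step 3: lead(14x⁵ + 49x⁴ − 55x³ + 48x² + 50x − 16) ÷ lead(D) = 14x⁵ ÷ 2x = 7x⁴. Subtract (7x⁴)·D = 14x⁵ + 63x⁴. Remainder: −14x⁴ − 55x³ + 48x² + 50x − 16.
Step 4: lead(−14x⁴ − 55x³ + 48x² + 50x − 16) ÷ lead(D) = −14x⁴ ÷ 2x = −7x³. Subtract (−7x³)·D = −14x⁴ − 63x³. Remainder: 8x³ + 48x² + 50x − 16.
Step 5: lead(8x³ + 48x² + 50x − 16) ÷ lead(D) = 8x³ ÷ 2x = 4x². Subtract (4x²)·D = 8x³ + 36x². Remainder: 12x² + 50x − 16.
Step 6: lead(12x² + 50x − 16) ÷ lead(D) = 12x² ÷ 2x = 6x. Subtract (6x)·D = 12x² + 54x. Remainder: −4x − 16.
Step 7: lead(−4x − 16) ÷ lead(D) = −4x ÷ 2x = −2. Subtract (−2)·D = −4x − 18. Remainder: 2.

R(x) = 2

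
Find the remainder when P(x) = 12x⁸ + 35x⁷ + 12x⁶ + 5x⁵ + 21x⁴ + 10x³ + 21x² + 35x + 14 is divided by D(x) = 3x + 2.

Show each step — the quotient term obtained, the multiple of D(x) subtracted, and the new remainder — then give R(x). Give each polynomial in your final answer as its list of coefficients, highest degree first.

Step 1: lead(12x⁸ + 35x⁷ + 12x⁶ + 5x⁵ + 21x⁴ + 10x³ + 21x² + 35x + 14) ÷ lead(D) = 12x⁸ ÷ 3x = 4x⁷. Subtract (4x⁷)·D = 12x⁸ + 8x⁷. Remainder: 27x⁷ + 12x⁶ + 5x⁵ + 21x⁴ + 10x³ + 21x² + 35x + 14.
Step 2: lead(27x⁷ + 12x⁶ + 5x⁵ + 21x⁴ + 10x³ + 21x² + 35x + 14) ÷ lead(D) = 27x⁷ ÷ 3x = 9x⁶. Subtract (9x⁶)·D = 27x⁷ + 18x⁶. Remainder: −6x⁶ + 5x⁵ + 21x⁴ + 10x³ + 21x² + 35x + 14.
Step 3: lead(−6x⁶ + 5x⁵ + 21x⁴ + 10x³ + 21x² + 35x + 14) ÷ lead(D) = −6x⁶ ÷ 3x = −2x⁵. Subtract (−2x⁵)·D = −6x⁶ − 4x⁵. Remainder: 9x⁵ + 21x⁴ + 10x³ + 21x² + 35x + 14.
Step 4: lead(9x⁵ + 21x⁴ + 10x³ + 21x² + 35x + 14) ÷ lead(D) = 9x⁵ ÷ 3x = 3x⁴. Subtract (3x⁴)·D = 9x⁵ + 6x⁴. Remainder: 15x⁴ + 10x³ + 21x² + 35x + 14.
Step 5: lead(15x⁴ + 10x³ + 21x² + 35x + 14) ÷ lead(D) = 15x⁴ ÷ 3x = 5x³. Subtract (5x³)·D = 15x⁴ + 10x³. Remainder: 21x² + 35x + 14.
Step 6: lead(21x² + 35x + 14) ÷ lead(D) = 21x² ÷ 3x = 7x. Subtract (7x)·D = 21x² + 14x. Remainder: 21x + 14.
Step 7: lead(21x + 14) ÷ lead(D) = 21x ÷ 3x = 7. Subtract (7)·D = 21x + 14. Remainder: 0.

R = [0]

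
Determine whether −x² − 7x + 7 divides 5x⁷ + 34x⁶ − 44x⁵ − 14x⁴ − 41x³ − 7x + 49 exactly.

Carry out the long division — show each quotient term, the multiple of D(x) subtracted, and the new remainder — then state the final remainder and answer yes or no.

Step 1: lead(5x⁷ + 34x⁶ − 44x⁵ − 14x⁴ − 41x³ − 7x + 49) ÷ lead(D) = 5x⁷ ÷ −x² = −5x⁵. Subtract (−5x⁵)·D = 5x⁷ + 35x⁶ − 35x⁵. Remainder: −x⁶ − 9x⁵ − 14x⁴ − 41x³ − 7x + 49.
Step 2: lead(−x⁶ − 9x⁵ − 14x⁴ − 41x³ − 7x + 49) ÷ lead(D) = −x⁶ ÷ −x² = x⁴. Subtract (x⁴)·D = −x⁶ − 7x⁵ + 7x⁴. Remainder: −2x⁵ − 21x⁴ − 41x³ − 7x + 49.
Step 3: lead(−2x⁵ − 21x⁴ − 41x³ − 7x + 49) ÷ lead(D) = −2x⁵ ÷ −x² = 2x³. Subtract (2x³)·D = −2x⁵ − 14x⁴ + 14x³. Remainder: −7x⁴ − 55x³ − 7x + 49.
Step 4: lead(−7x⁴ − 55x³ − 7x + 49) ÷ lead(D) = −7x⁴ ÷ −x² = 7x². Subtract (7x²)·D = −7x⁴ − 49x³ + 49x². Remainder: −6x³ − 49x² − 7x + 49.
Step 5: lead(−6x³ − 49x² − 7x + 49) ÷ lead(D) = −6x³ ÷ −x² = 6x. Subtract (6x)·D = −6x³ − 42x² + 42x. Remainder: −7x² − 49x + 49.
Step 6: lead(−7x² − 49x + 49) ÷ lead(D) = −7x² ÷ −x² = 7. Subtract (7)·D = −7x² − 49x + 49. Remainder: 0.

R(x) = 0, so D(x) is a factor of P(x). yes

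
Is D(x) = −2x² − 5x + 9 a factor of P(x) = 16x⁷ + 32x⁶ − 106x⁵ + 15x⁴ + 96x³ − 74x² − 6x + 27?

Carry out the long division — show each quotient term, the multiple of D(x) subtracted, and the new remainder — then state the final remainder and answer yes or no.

Step 1: lead(16x⁷ + 32x⁶ − 106x⁵ + 15x⁴ + 96x³ − 74x² − 6x + 27) ÷ lead(D) = 16x⁷ ÷ −2x² = −8x⁵. Subtract (−8x⁵)·D = 16x⁷ + 40x⁶ − 72x⁵. Remainder: −8x⁶ − 34x⁵ + 15x⁴ + 96x³ − 74x² − 6x + 27.
Step 2: lead(−8x⁶ − 34x⁵ + 15x⁴ + 96x³ − 74x² − 6x + 27) ÷ lead(D) = −8x⁶ ÷ −2x² = 4x⁴. Subtract (4x⁴)·D = −8x⁶ − 20x⁵ + 36x⁴. Remainder: −14x⁵ − 21x⁴ + 96x³ − 74x² − 6x + 27.
Step 3: lead(−14x⁵ − 21x⁴ + 96x³ − 74x² − 6x + 27) ÷ lead(D) = −14x⁵ ÷ −2x² = 7x³. Subtract (7x³)·D = −14x⁵ − 35x⁴ + 63x³. Remainder: 14x⁴ + 33x³ − 74x² − 6x + 27.
Step 4: lead(14x⁴ + 33x³ − 74x² − 6x + 27) ÷ lead(D) = 14x⁴ ÷ −2x² = −7x². Subtract (−7x²)·D = 14x⁴ + 35x³ − 63x². Remainder: −2x³ − 11x² − 6x + 27.
Step 5: lead(−2x³ − 11x² − 6x + 27) ÷ lead(D) = −2x³ ÷ −2x² = x. Subtract (x)·D = −2x³ − 5x² + 9x. Remainder: −6x² − 15x + 27.
Step 6: lead(−6x² − 15x + 27) ÷ lead(D) = −6x² ÷ −2x² = 3. Subtract (3)·D = −6x² − 15x + 27. Remainder: 0.

R(x) = 0, so D(x) is a factor of P(x). yes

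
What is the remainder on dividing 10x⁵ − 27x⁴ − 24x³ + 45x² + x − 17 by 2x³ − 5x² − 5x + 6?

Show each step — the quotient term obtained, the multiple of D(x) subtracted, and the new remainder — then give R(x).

R(x) = −3x − 5

Step 1: lead(10x⁵ − 27x⁴ − 24x³ + 45x² + x − 17) ÷ lead(D) = 10x⁵ ÷ 2x³ = 5x². Subtract (5x²)·D = 10x⁵ − 25x⁴ − 25x³ + 30x². Remainder: −2x⁴ + x³ + 15x² + x − 17.
Step 2: lead(−2x⁴ + x³ + 15x² + x − 17) ÷ lead(D) = −2x⁴ ÷ 2x³ = −x. Subtract (−x)·D = −2x⁴ + 5x³ + 5x² − 6x. Remainder: −4x³ + 10x² + 7x − 17.
Step 3: lead(−4x³ + 10x² + 7x − 17) ÷ lead(D) = −4x³ ÷ 2x³ = −2. Subtract (−2)·D = −4x³ + 10x² + 10x − 12. Remainder: −3x − 5.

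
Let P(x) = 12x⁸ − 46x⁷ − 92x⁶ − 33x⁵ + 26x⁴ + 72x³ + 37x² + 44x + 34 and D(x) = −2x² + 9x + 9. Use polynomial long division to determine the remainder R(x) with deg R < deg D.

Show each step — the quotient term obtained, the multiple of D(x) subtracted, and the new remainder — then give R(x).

Step 1: lead(12x⁸ − 46x⁷ − 92x⁶ − 33x⁵ + 26x⁴ + 72x³ + 37x² + 44x + 34) ÷ lead(D) = 12x⁸ ÷ −2x² = −6x⁶. Subtract (−6x⁶)·D = 12x⁸ − 54x⁷ − 54x⁶. Remainder: 8x⁷ − 38x⁶ − 33x⁵ + 26x⁴ + 72x³ + 37x² + 44x + 34.
Step 2: lead(8x⁷ − 38x⁶ − 33x⁵ + 26x⁴ + 72x³ + 37x² + 44x + 34) ÷ lead(D) = 8x⁷ ÷ −2x² = −4x⁵. Subtract (−4x⁵)·D = 8x⁷ − 36x⁶ − 36x⁵. Remainder: −2x⁶ + 3x⁵ + 26x⁴ + 72x³ + 37x² + 44x + 34.
Step 3: lead(−2x⁶ + 3x⁵ + 26x⁴ + 72x³ + 37x² + 44x + 34) ÷ lead(D) = −2x⁶ ÷ −2x² = x⁴. Subtract (x⁴)·D = −2x⁶ + 9x⁵ + 9x⁴. Remainder: −6x⁵ + 17x⁴ + 72x³ + 37x² + 44x + 34.
Step 4: lead(−6x⁵ + 17x⁴ + 72x³ + 37x² + 44x + 34) ÷ lead(D) = −6x⁵ ÷ −2x² = 3x³. Subtract (3x³)·D = −6x⁵ + 27x⁴ + 27x³. Remainder: −10x⁴ + 45x³ + 37x² + 44x + 34.
Step 5: lead(−10x⁴ + 45x³ + 37x² + 44x + 34) ÷ lead(D) = −10x⁴ ÷ −2x² = 5x². Subtract (5x²)·D = −10x⁴ + 45x³ + 45x². Remainder: −8x² + 44x + 34.
Step 6: lead(−8x² + 44x + 34) ÷ lead(D) = −8x² ÷ −2x² = 4. Subtract (4)·D = −8x² + 36x + 36. Remainder: 8x − 2.

R(x) = 8x − 2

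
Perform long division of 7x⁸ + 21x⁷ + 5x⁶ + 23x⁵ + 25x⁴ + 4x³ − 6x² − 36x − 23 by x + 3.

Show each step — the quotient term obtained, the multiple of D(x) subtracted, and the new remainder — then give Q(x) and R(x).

Q(x) = 7x⁷ + 5x⁵ + 8x⁴ + x³ + x² − 9x − 9; R(x) = 4

Step 1: lead(7x⁸ + 21x⁷ + 5x⁶ + 23x⁵ + 25x⁴ + 4x³ − 6x² − 36x − 23) ÷ lead(D) = 7x⁸ ÷ x = 7x⁷. Subtract (7x⁷)·D = 7x⁸ + 21x⁷. Remainder: 5x⁶ + 23x⁵ + 25x⁴ + 4x³ − 6x² − 36x − 23.
Step 2: lead(5x⁶ + 23x⁵ + 25x⁴ + 4x³ − 6x² − 36x − 23) ÷ lead(D) = 5x⁶ ÷ x = 5x⁵. Subtract (5x⁵)·D = 5x⁶ + 15x⁵. Remainder: 8x⁵ + 25x⁴ + 4x³ − 6x² − 36x − 23.
Step 3: lead(8x⁵ + 25x⁴ + 4x³ − 6x² − 36x − 23) ÷ lead(D) = 8x⁵ ÷ x = 8x⁴. Subtract (8x⁴)·D = 8x⁵ + 24x⁴. Remainder: x⁴ + 4x³ − 6x² − 36x − 23.
Step 4: lead(x⁴ + 4x³ − 6x² − 36x − 23) ÷ lead(D) = x⁴ ÷ x = x³. Subtract (x³)·D = x⁴ + 3x³. Remainder: x³ − 6x² − 36x − 23.
Step 5: lead(x³ − 6x² − 36x − 23) ÷ lead(D) = x³ ÷ x = x². Subtract (x²)·D = x³ + 3x². Remainder: −9x² − 36x − 23.
Step 6: lead(−9x² − 36x − 23) ÷ lead(D) = −9x² ÷ x = −9x. Subtract (−9x)·D = −9x² − 27x. Remainder: −9x − 23.
Step 7: lead(−9x − 23) ÷ lead(D) = −9x ÷ x = −9. Subtract (−9)·D = −9x − 27. Remainder: 4.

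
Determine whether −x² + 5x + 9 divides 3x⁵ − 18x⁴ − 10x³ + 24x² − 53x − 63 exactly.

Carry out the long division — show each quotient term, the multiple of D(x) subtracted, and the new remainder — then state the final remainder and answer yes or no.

Step 1: lead(3x⁵ − 18x⁴ − 10x³ + 24x² − 53x − 63) ÷ lead(D) = 3x⁵ ÷ −x² = −3x³. Subtract (−3x³)·D = 3x⁵ − 15x⁴ − 27x³. Remainder: −3x⁴ + 17x³ + 24x² − 53x − 63.
Step 2: lead(−3x⁴ + 17x³ + 24x² − 53x − 63) ÷ lead(D) = −3x⁴ ÷ −x² = 3x². Subtract (3x²)·D = −3x⁴ + 15x³ + 27x². Remainder: 2x³ − 3x² − 53x − 63.
Step 3: lead(2x³ − 3x² − 53x − 63) ÷ lead(D) = 2x³ ÷ −x² = −2x. Subtract (−2x)·D = 2x³ − 10x² − 18x. Remainder: 7x² − 35x − 63.
Step 4: lead(7x² − 35x − 63) ÷ lead(D) = 7x² ÷ −x² = −7. Subtract (−7)·D = 7x² − 35x − 63. Remainder: 0.

R(x) = 0, so D(x) is a factor of P(x). yes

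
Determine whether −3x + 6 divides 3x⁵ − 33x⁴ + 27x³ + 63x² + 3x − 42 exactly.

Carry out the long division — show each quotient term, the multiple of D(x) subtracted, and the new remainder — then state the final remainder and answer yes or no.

R(x) = 0, so D(x) is a factor of P(x). yes

Step 1: lead(3x⁵ − 33x⁴ + 27x³ + 63x² + 3x − 42) ÷ lead(D) = 3x⁵ ÷ −3x = −x⁴. Subtract (−x⁴)·D = 3x⁵ − 6x⁴. Remainder: −27x⁴ + 27x³ + 63x² + 3x − 42.
Step 2: lead(−27x⁴ + 27x³ + 63x² + 3x − 42) ÷ lead(D) = −27x⁴ ÷ −3x = 9x³. Subtract (9x³)·D = −27x⁴ + 54x³. Remainder: −27x³ + 63x² + 3x − 42.
Step 3: lead(−27x³ + 63x² + 3x − 42) ÷ lead(D) = −27x³ ÷ −3x = 9x². Subtract (9x²)·D = −27x³ + 54x². Remainder: 9x² + 3x − 42.
Step 4: lead(9x² + 3x − 42) ÷ lead(D) = 9x² ÷ −3x = −3x. Subtract (−3x)·D = 9x² − 18x. Remainder: 21x − 42.
Step 5: lead(21x − 42) ÷ lead(D) = 21x ÷ −3x = −7. Subtract (−7)·D = 21x − 42. Remainder: 0.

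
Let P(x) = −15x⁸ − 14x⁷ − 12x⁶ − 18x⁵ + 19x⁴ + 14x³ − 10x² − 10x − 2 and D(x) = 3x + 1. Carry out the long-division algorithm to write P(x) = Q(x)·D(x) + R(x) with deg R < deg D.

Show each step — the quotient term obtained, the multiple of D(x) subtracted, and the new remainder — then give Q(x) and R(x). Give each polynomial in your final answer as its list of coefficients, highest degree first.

Step 1: lead(−15x⁸ − 14x⁷ − 12x⁶ − 18x⁵ + 19x⁴ + 14x³ − 10x² − 10x − 2) ÷ lead(D) = −15x⁸ ÷ 3x = −5x⁷. Subtract (−5x⁷)·D = −15x⁸ − 5x⁷. Remainder: −9x⁷ − 12x⁶ − 18x⁵ + 19x⁴ + 14x³ − 10x² − 10x − 2.
Step 2: lead(−9x⁷ − 12x⁶ − 18x⁵ + 19x⁴ + 14x³ − 10x² − 10x − 2) ÷ lead(D) = −9x⁷ ÷ 3x = −3x⁶. Subtract (−3x⁶)·D = −9x⁷ − 3x⁶. Remainder: −9x⁶ − 18x⁵ + 19x⁴ + 14x³ − 10x² − 10x − 2.
Step 3: lead(−9x⁶ − 18x⁵ + 19x⁴ + 14x³ − 10x² − 10x − 2) ÷ lead(D) = −9x⁶ ÷ 3x = −3x⁵. Subtract (−3x⁵)·D = −9x⁶ − 3x⁵. Remainder: −15x⁵ + 19x⁴ + 14x³ − 10x² − 10x − 2.
Step 4: lead(−15x⁵ + 19x⁴ + 14x³ − 10x² − 10x − 2) ÷ lead(D) = −15x⁵ ÷ 3x = −5x⁴. Subtract (−5x⁴)·D = −15x⁵ − 5x⁴. Remainder: 24x⁴ + 14x³ − 10x² − 10x − 2.
Step 5: lead(24x⁴ + 14x³ − 10x² − 10x − 2) ÷ lead(D) = 24x⁴ ÷ 3x = 8x³. Subtract (8x³)·D = 24x⁴ + 8x³. Remainder: 6x³ − 10x² − 10x − 2.
Step 6: lead(6x³ − 10x² − 10x − 2) ÷ lead(D) = 6x³ ÷ 3x = 2x². Subtract (2x²)·D = 6x³ + 2x². Remainder: −12x² − 10x − 2.
Step 7: lead(−12x² − 10x − 2) ÷ lead(D) = −12x² ÷ 3x = −4x. Subtract (−4x)·D = −12x² − 4x. Remainder: −6x − 2.
Step 8: lead(−6x − 2) ÷ lead(D) = −6x ÷ 3x = −2. Subtract (−2)·D = −6x − 2. Remainder: 0.

Q = [-5, -3, -3, -5, 8, 2, -4, -2]; R = [0]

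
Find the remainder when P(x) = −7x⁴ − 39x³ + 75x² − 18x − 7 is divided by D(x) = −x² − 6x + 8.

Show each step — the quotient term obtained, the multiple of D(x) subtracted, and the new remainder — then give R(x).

Step 1: lead(−7x⁴ − 39x³ + 75x² − 18x − 7) ÷ lead(D) = −7x⁴ ÷ −x² = 7x². Subtract (7x²)·D = −7x⁴ − 42x³ + 56x². Remainder: 3x³ + 19x² − 18x − 7.
Step 2: lead(3x³ + 19x² − 18x − 7) ÷ lead(D) = 3x³ ÷ −x² = −3x. Subtract (−3x)·D = 3x³ + 18x² − 24x. Remainder: x² + 6x − 7.
Step 3: lead(x² + 6x − 7) ÷ lead(D) = x² ÷ −x² = −1. Subtract (−1)·D = x² + 6x − 8. Remainder: 1.

R(x) = 1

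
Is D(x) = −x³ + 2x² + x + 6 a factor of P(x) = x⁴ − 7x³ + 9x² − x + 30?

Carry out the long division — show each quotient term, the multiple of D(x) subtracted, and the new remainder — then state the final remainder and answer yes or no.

Step 1: lead(x⁴ − 7x³ + 9x² − x + 30) ÷ lead(D) = x⁴ ÷ −x³ = −x. Subtract (−x)·D = x⁴ − 2x³ − x² − 6x. Remainder: −5x³ + 10x² + 5x + 30.
Step 2: lead(−5x³ + 10x² + 5x + 30) ÷ lead(D) = −5x³ ÷ −x³ = 5. Subtract (5)·D = −5x³ + 10x² + 5x + 30. Remainder: 0.

R(x) = 0, so D(x) is a factor of P(x). yes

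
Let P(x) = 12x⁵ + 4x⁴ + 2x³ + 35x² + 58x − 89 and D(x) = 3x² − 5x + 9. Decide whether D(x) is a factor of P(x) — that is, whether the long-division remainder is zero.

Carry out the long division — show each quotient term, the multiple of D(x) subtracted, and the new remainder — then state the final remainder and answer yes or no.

Step 1: lead(12x⁵ + 4x⁴ + 2x³ + 35x² + 58x − 89) ÷ lead(D) = 12x⁵ ÷ 3x² = 4x³. Subtract (4x³)·D = 12x⁵ − 20x⁴ + 36x³. Remainder: 24x⁴ − 34x³ + 35x² + 58x − 89.
Step 2: lead(24x⁴ − 34x³ + 35x² + 58x − 89) ÷ lead(D) = 24x⁴ ÷ 3x² = 8x². Subtract (8x²)·D = 24x⁴ − 40x³ + 72x². Remainder: 6x³ − 37x² + 58x − 89.
Step 3: lead(6x³ − 37x² + 58x − 89) ÷ lead(D) = 6x³ ÷ 3x² = 2x. Subtract (2x)·D = 6x³ − 10x² + 18x. Remainder: −27x² + 40x − 89.
Step 4: lead(−27x² + 40x − 89) ÷ lead(D) = −27x² ÷ 3x² = −9. Subtract (−9)·D = −27x² + 45x − 81. Remainder: −5x − 8.

R(x) = −5x − 8, so D(x) is not a factor of P(x). no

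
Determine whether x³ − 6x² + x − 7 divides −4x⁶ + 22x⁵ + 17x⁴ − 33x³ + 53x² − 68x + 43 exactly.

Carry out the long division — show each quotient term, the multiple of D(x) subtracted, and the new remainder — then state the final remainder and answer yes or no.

R(x) = 8, so D(x) is not a factor of P(x). no

Step 1: lead(−4x⁶ + 22x⁵ + 17x⁴ − 33x³ + 53x² − 68x + 43) ÷ lead(D) = −4x⁶ ÷ x³ = −4x³. Subtract (−4x³)·D = −4x⁶ + 24x⁵ − 4x⁴ + 28x³. Remainder: −2x⁵ + 21x⁴ − 61x³ + 53x² − 68x + 43.
Step 2: lead(−2x⁵ + 21x⁴ − 61x³ + 53x² − 68x + 43) ÷ lead(D) = −2x⁵ ÷ x³ = −2x². Subtract (−2x²)·D = −2x⁵ + 12x⁴ − 2x³ + 14x². Remainder: 9x⁴ − 59x³ + 39x² − 68x + 43.
Step 3: lead(9x⁴ − 59x³ + 39x² − 68x + 43) ÷ lead(D) = 9x⁴ ÷ x³ = 9x. Subtract (9x)·D = 9x⁴ − 54x³ + 9x² − 63x. Remainder: −5x³ + 30x² − 5x + 43.
Step 4: lead(−5x³ + 30x² − 5x + 43) ÷ lead(D) = −5x³ ÷ x³ = −5. Subtract (−5)·D = −5x³ + 30x² − 5x + 35. Remainder: 8.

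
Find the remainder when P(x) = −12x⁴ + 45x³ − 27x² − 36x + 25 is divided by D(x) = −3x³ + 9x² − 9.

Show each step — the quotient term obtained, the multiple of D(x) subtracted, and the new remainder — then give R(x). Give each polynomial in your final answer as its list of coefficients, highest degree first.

Step 1: lead(−12x⁴ + 45x³ − 27x² − 36x + 25) ÷ lead(D) = −12x⁴ ÷ −3x³ = 4x. Subtract (4x)·D = −12x⁴ + 36x³ − 36x. Remainder: 9x³ − 27x² + 25.
Step 2: lead(9x³ − 27x² + 25) ÷ lead(D) = 9x³ ÷ −3x³ = −3. Subtract (−3)·D = 9x³ − 27x² + 27. Remainder: −2.

R = [-2]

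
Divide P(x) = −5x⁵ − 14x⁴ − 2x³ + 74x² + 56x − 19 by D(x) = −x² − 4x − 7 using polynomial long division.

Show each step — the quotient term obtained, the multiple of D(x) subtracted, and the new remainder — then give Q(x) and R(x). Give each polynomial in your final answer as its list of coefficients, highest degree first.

Step 1: lead(−5x⁵ − 14x⁴ − 2x³ + 74x² + 56x − 19) ÷ lead(D) = −5x⁵ ÷ −x² = 5x³. Subtract (5x³)·D = −5x⁵ − 20x⁴ − 35x³. Remainder: 6x⁴ + 33x³ + 74x² + 56x − 19.
Step 2: lead(6x⁴ + 33x³ + 74x² + 56x − 19) ÷ lead(D) = 6x⁴ ÷ −x² = −6x². Subtract (−6x²)·D = 6x⁴ + 24x³ + 42x². Remainder: 9x³ + 32x² + 56x − 19.
Step 3: lead(9x³ + 32x² + 56x − 19) ÷ lead(D) = 9x³ ÷ −x² = −9x. Subtract (−9x)·D = 9x³ + 36x² + 63x. Remainder: −4x² − 7x − 19.
Step 4: lead(−4x² − 7x − 19) ÷ lead(D) = −4x² ÷ −x² = 4. Subtract (4)·D = −4x² − 16x − 28. Remainder: 9x + 9.

Q = [5, -6, -9, 4]; R = [9, 9]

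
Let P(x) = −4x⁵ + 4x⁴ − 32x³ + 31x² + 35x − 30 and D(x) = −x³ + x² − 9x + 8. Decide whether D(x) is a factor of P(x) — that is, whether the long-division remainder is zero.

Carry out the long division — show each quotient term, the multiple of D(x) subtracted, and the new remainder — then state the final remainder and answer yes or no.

R(x) = 3x² − x + 2, so D(x) is not a factor of P(x). no

Step 1: lead(−4x⁵ + 4x⁴ − 32x³ + 31x² + 35x − 30) ÷ lead(D) = −4x⁵ ÷ −x³ = 4x². Subtract (4x²)·D = −4x⁵ + 4x⁴ − 36x³ + 32x². Remainder: 4x³ − x² + 35x − 30.
Step 2: lead(4x³ − x² + 35x − 30) ÷ lead(D) = 4x³ ÷ −x³ = −4. Subtract (−4)·D = 4x³ − 4x² + 36x − 32. Remainder: 3x² − x + 2.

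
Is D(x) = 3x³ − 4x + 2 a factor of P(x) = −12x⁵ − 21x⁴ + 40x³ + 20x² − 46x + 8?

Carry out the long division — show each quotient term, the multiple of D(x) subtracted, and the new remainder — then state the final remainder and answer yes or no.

R(x) = −8, so D(x) is not a factor of P(x). no

Step 1: lead(−12x⁵ − 21x⁴ + 40x³ + 20x² − 46x + 8) ÷ lead(D) = −12x⁵ ÷ 3x³ = −4x². Subtract (−4x²)·D = −12x⁵ + 16x³ − 8x². Remainder: −21x⁴ + 24x³ + 28x² − 46x + 8.
Step 2: lead(−21x⁴ + 24x³ + 28x² − 46x + 8) ÷ lead(D) = −21x⁴ ÷ 3x³ = −7x. Subtract (−7x)·D = −21x⁴ + 28x² − 14x. Remainder: 24x³ − 32x + 8.
Step 3: lead(24x³ − 32x + 8) ÷ lead(D) = 24x³ ÷ 3x³ = 8. Subtract (8)·D = 24x³ − 32x + 16. Remainder: −8.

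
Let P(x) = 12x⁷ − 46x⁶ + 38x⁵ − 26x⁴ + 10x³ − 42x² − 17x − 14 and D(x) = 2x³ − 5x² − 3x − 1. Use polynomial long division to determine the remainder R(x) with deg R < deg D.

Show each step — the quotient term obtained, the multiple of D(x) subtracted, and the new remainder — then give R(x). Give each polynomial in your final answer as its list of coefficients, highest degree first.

Step 1: lead(12x⁷ − 46x⁶ + 38x⁵ − 26x⁴ + 10x³ − 42x² − 17x − 14) ÷ lead(D) = 12x⁷ ÷ 2x³ = 6x⁴. Subtract (6x⁴)·D = 12x⁷ − 30x⁶ − 18x⁵ − 6x⁴. Remainder: −16x⁶ + 56x⁵ − 20x⁴ + 10x³ − 42x² − 17x − 14.
Step 2: lead(−16x⁶ + 56x⁵ − 20x⁴ + 10x³ − 42x² − 17x − 14) ÷ lead(D) = −16x⁶ ÷ 2x³ = −8x³. Subtract (−8x³)·D = −16x⁶ + 40x⁵ + 24x⁴ + 8x³. Remainder: 16x⁵ − 44x⁴ + 2x³ − 42x² − 17x − 14.
Step 3: lead(16x⁵ − 44x⁴ + 2x³ − 42x² − 17x − 14) ÷ lead(D) = 16x⁵ ÷ 2x³ = 8x². Subtract (8x²)·D = 16x⁵ − 40x⁴ − 24x³ − 8x². Remainder: −4x⁴ + 26x³ − 34x² − 17x − 14.
Step 4: lead(−4x⁴ + 26x³ − 34x² − 17x − 14) ÷ lead(D) = −4x⁴ ÷ 2x³ = −2x. Subtract (−2x)·D = −4x⁴ + 10x³ + 6x² + 2x. Remainder: 16x³ − 40x² − 19x − 14.
Step 5: lead(16x³ − 40x² − 19x − 14) ÷ lead(D) = 16x³ ÷ 2x³ = 8. Subtract (8)·D = 16x³ − 40x² − 24x − 8. Remainder: 5x − 6.

R = [5, -6]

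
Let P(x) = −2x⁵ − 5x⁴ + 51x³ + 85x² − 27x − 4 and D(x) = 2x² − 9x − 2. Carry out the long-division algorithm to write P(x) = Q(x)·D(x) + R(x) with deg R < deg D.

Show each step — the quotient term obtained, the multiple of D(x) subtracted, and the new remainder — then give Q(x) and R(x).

Q(x) = −x³ − 7x² − 7x + 4; R(x) = −5x + 4

Step 1: lead(−2x⁵ − 5x⁴ + 51x³ + 85x² − 27x − 4) ÷ lead(D) = −2x⁵ ÷ 2x² = −x³. Subtract (−x³)·D = −2x⁵ + 9x⁴ + 2x³. Remainder: −14x⁴ + 49x³ + 85x² − 27x − 4.
Step 2: lead(−14x⁴ + 49x³ + 85x² − 27x − 4) ÷ lead(D) = −14x⁴ ÷ 2x² = −7x². Subtract (−7x²)·D = −14x⁴ + 63x³ + 14x². Remainder: −14x³ + 71x² − 27x − 4.
Step 3: lead(−14x³ + 71x² − 27x − 4) ÷ lead(D) = −14x³ ÷ 2x² = −7x. Subtract (−7x)·D = −14x³ + 63x² + 14x. Remainder: 8x² − 41x − 4.
Step 4: lead(8x² − 41x − 4) ÷ lead(D) = 8x² ÷ 2x² = 4. Subtract (4)·D = 8x² − 36x − 8. Remainder: −5x + 4.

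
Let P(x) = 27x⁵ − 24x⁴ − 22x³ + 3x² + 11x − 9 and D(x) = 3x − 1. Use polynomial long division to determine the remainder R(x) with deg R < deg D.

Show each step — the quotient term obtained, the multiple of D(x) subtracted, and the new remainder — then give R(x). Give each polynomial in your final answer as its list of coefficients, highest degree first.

Step 1: lead(27x⁵ − 24x⁴ − 22x³ + 3x² + 11x − 9) ÷ lead(D) = 27x⁵ ÷ 3x = 9x⁴. Subtract (9x⁴)·D = 27x⁵ − 9x⁴. Remainder: −15x⁴ − 22x³ + 3x² + 11x − 9.
Step 2: lead(−15x⁴ − 22x³ + 3x² + 11x − 9) ÷ lead(D) = −15x⁴ ÷ 3x = −5x³. Subtract (−5x³)·D = −15x⁴ + 5x³. Remainder: −27x³ + 3x² + 11x − 9.
Step 3: lead(−27x³ + 3x² + 11x − 9) ÷ lead(D) = −27x³ ÷ 3x = −9x². Subtract (−9x²)·D = −27x³ + 9x². Remainder: −6x² + 11x − 9.
Step 4: lead(−6x² + 11x − 9) ÷ lead(D) = −6x² ÷ 3x = −2x. Subtract (−2x)·D = −6x² + 2x. Remainder: 9x − 9.
Step 5: lead(9x − 9) ÷ lead(D) = 9x ÷ 3x = 3. Subtract (3)·D = 9x − 3. Remainder: −6.

R = [-6]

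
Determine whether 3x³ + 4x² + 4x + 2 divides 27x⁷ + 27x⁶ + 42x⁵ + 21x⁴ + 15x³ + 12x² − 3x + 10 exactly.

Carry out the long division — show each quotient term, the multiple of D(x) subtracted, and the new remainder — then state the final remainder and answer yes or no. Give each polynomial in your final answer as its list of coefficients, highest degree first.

R = [-9, 4], so D(x) is not a factor of P(x). no

Step 1: lead(27x⁷ + 27x⁶ + 42x⁵ + 21x⁴ + 15x³ + 12x² − 3x + 10) ÷ lead(D) = 27x⁷ ÷ 3x³ = 9x⁴. Subtract (9x⁴)·D = 27x⁷ + 36x⁶ + 36x⁵ + 18x⁴. Remainder: −9x⁶ + 6x⁵ + 3x⁴ + 15x³ + 12x² − 3x + 10.
Step 2: lead(−9x⁶ + 6x⁵ + 3x⁴ + 15x³ + 12x² − 3x + 10) ÷ lead(D) = −9x⁶ ÷ 3x³ = −3x³. Subtract (−3x³)·D = −9x⁶ − 12x⁵ − 12x⁴ − 6x³. Remainder: 18x⁵ + 15x⁴ + 21x³ + 12x² − 3x + 10.
Step 3: lead(18x⁵ + 15x⁴ + 21x³ + 12x² − 3x + 10) ÷ lead(D) = 18x⁵ ÷ 3x³ = 6x². Subtract (6x²)·D = 18x⁵ + 24x⁴ + 24x³ + 12x². Remainder: −9x⁴ − 3x³ − 3x + 10.
Step 4: lead(−9x⁴ − 3x³ − 3x + 10) ÷ lead(D) = −9x⁴ ÷ 3x³ = −3x. Subtract (−3x)·D = −9x⁴ − 12x³ − 12x² − 6x. Remainder: 9x³ + 12x² + 3x + 10.
Step 5: lead(9x³ + 12x² + 3x + 10) ÷ lead(D) = 9x³ ÷ 3x³ = 3. Subtract (3)·D = 9x³ + 12x² + 12x + 6. Remainder: −9x + 4.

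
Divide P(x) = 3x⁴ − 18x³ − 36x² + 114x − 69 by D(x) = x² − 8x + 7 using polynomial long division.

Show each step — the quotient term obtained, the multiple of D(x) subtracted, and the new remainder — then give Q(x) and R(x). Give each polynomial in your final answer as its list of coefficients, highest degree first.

Q = [3, 6, -9]; R = [-6]

Step 1: lead(3x⁴ − 18x³ − 36x² + 114x − 69) ÷ lead(D) = 3x⁴ ÷ x² = 3x². Subtract (3x²)·D = 3x⁴ − 24x³ + 21x². Remainder: 6x³ − 57x² + 114x − 69.
Step 2: lead(6x³ − 57x² + 114x − 69) ÷ lead(D) = 6x³ ÷ x² = 6x. Subtract (6x)·D = 6x³ − 48x² + 42x. Remainder: −9x² + 72x − 69.
Step 3: lead(−9x² + 72x − 69) ÷ lead(D) = −9x² ÷ x² = −9. Subtract (−9)·D = −9x² + 72x − 63. Remainder: −6.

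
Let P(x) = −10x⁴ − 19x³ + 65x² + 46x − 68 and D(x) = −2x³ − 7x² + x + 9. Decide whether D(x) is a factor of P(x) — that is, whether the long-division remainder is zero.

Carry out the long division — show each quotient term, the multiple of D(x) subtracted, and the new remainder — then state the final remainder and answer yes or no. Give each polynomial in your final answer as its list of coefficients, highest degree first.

R = [4, 9, 4], so D(x) is not a factor of P(x). no

Step 1: lead(−10x⁴ − 19x³ + 65x² + 46x − 68) ÷ lead(D) = −10x⁴ ÷ −2x³ = 5x. Subtract (5x)·D = −10x⁴ − 35x³ + 5x² + 45x. Remainder: 16x³ + 60x² + x − 68.
Step 2: lead(16x³ + 60x² + x − 68) ÷ lead(D) = 16x³ ÷ −2x³ = −8. Subtract (−8)·D = 16x³ + 56x² − 8x − 72. Remainder: 4x² + 9x + 4.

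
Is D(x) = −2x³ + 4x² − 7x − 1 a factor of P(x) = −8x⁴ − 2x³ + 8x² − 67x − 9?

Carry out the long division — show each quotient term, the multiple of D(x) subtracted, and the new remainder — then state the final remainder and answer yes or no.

R(x) = 0, so D(x) is a factor of P(x). yes

Step 1: lead(−8x⁴ − 2x³ + 8x² − 67x − 9) ÷ lead(D) = −8x⁴ ÷ −2x³ = 4x. Subtract (4x)·D = −8x⁴ + 16x³ − 28x² − 4x. Remainder: −18x³ + 36x² − 63x − 9.
Step 2: lead(−18x³ + 36x² − 63x − 9) ÷ lead(D) = −18x³ ÷ −2x³ = 9. Subtract (9)·D = −18x³ + 36x² − 63x − 9. Remainder: 0.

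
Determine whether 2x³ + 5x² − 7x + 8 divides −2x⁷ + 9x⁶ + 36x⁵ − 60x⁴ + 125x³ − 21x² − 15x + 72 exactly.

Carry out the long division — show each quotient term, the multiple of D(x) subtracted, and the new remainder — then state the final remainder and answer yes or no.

R(x) = 0, so D(x) is a factor of P(x). yes

Step 1: lead(−2x⁷ + 9x⁶ + 36x⁵ − 60x⁴ + 125x³ − 21x² − 15x + 72) ÷ lead(D) = −2x⁷ ÷ 2x³ = −x⁴. Subtract (−x⁴)·D = −2x⁷ − 5x⁶ + 7x⁵ − 8x⁴. Remainder: 14x⁶ + 29x⁵ − 52x⁴ + 125x³ − 21x² − 15x + 72.
Step 2: lead(14x⁶ + 29x⁵ − 52x⁴ + 125x³ − 21x² − 15x + 72) ÷ lead(D) = 14x⁶ ÷ 2x³ = 7x³. Subtract (7x³)·D = 14x⁶ + 35x⁵ − 49x⁴ + 56x³. Remainder: −6x⁵ − 3x⁴ + 69x³ − 21x² − 15x + 72.
Step 3: lead(−6x⁵ − 3x⁴ + 69x³ − 21x² − 15x + 72) ÷ lead(D) = −6x⁵ ÷ 2x³ = −3x². Subtract (−3x²)·D = −6x⁵ − 15x⁴ + 21x³ − 24x². Remainder: 12x⁴ + 48x³ + 3x² − 15x + 72.
Step 4: lead(12x⁴ + 48x³ + 3x² − 15x + 72) ÷ lead(D) = 12x⁴ ÷ 2x³ = 6x. Subtract (6x)·D = 12x⁴ + 30x³ − 42x² + 48x. Remainder: 18x³ + 45x² − 63x + 72.
Step 5: lead(18x³ + 45x² − 63x + 72) ÷ lead(D) = 18x³ ÷ 2x³ = 9. Subtract (9)·D = 18x³ + 45x² − 63x + 72. Remainder: 0.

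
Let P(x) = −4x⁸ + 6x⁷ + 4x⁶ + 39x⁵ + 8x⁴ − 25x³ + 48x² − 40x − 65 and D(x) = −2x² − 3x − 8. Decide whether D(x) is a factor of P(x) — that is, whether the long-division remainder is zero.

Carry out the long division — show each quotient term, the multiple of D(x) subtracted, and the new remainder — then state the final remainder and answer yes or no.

R(x) = 3x + 7, so D(x) is not a factor of P(x). no

Step 1: lead(−4x⁸ + 6x⁷ + 4x⁶ + 39x⁵ + 8x⁴ − 25x³ + 48x² − 40x − 65) ÷ lead(D) = −4x⁸ ÷ −2x² = 2x⁶. Subtract (2x⁶)·D = −4x⁸ − 6x⁷ − 16x⁶. Remainder: 12x⁷ + 20x⁶ + 39x⁵ + 8x⁴ − 25x³ + 48x² − 40x − 65.
Step 2: lead(12x⁷ + 20x⁶ + 39x⁵ + 8x⁴ − 25x³ + 48x² − 40x − 65) ÷ lead(D) = 12x⁷ ÷ −2x² = −6x⁵. Subtract (−6x⁵)·D = 12x⁷ + 18x⁶ + 48x⁵. Remainder: 2x⁶ − 9x⁵ + 8x⁴ − 25x³ + 48x² − 40x − 65.
Step 3: lead(2x⁶ − 9x⁵ + 8x⁴ − 25x³ + 48x² − 40x − 65) ÷ lead(D) = 2x⁶ ÷ −2x² = −x⁴. Subtract (−x⁴)·D = 2x⁶ + 3x⁵ + 8x⁴. Remainder: −12x⁵ − 25x³ + 48x² − 40x − 65.
Step 4: lead(−12x⁵ − 25x³ + 48x² − 40x − 65) ÷ lead(D) = −12x⁵ ÷ −2x² = 6x³. Subtract (6x³)·D = −12x⁵ − 18x⁴ − 48x³. Remainder: 18x⁴ + 23x³ + 48x² − 40x − 65.
Step 5: lead(18x⁴ + 23x³ + 48x² − 40x − 65) ÷ lead(D) = 18x⁴ ÷ −2x² = −9x². Subtract (−9x²)·D = 18x⁴ + 27x³ + 72x². Remainder: −4x³ − 24x² − 40x − 65.
Step 6: lead(−4x³ − 24x² − 40x − 65) ÷ lead(D) = −4x³ ÷ −2x² = 2x. Subtract (2x)·D = −4x³ − 6x² − 16x. Remainder: −18x² − 24x − 65.
Step 7: lead(−18x² − 24x − 65) ÷ lead(D) = −18x² ÷ −2x² = 9. Subtract (9)·D = −18x² − 27x − 72. Remainder: 3x + 7.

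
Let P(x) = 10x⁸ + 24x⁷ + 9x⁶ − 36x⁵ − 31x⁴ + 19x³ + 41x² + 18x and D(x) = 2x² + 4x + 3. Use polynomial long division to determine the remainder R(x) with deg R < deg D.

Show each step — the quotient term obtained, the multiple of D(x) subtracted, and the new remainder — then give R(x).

R(x) = −9

Step 1: lead(10x⁸ + 24x⁷ + 9x⁶ − 36x⁵ − 31x⁴ + 19x³ + 41x² + 18x) ÷ lead(D) = 10x⁸ ÷ 2x² = 5x⁶. Subtract (5x⁶)·D = 10x⁸ + 20x⁷ + 15x⁶. Remainder: 4x⁷ − 6x⁶ − 36x⁵ − 31x⁴ + 19x³ + 41x² + 18x.
Step 2: lead(4x⁷ − 6x⁶ − 36x⁵ − 31x⁴ + 19x³ + 41x² + 18x) ÷ lead(D) = 4x⁷ ÷ 2x² = 2x⁵. Subtract (2x⁵)·D = 4x⁷ + 8x⁶ + 6x⁵. Remainder: −14x⁶ − 42x⁵ − 31x⁴ + 19x³ + 41x² + 18x.
Step 3: lead(−14x⁶ − 42x⁵ − 31x⁴ + 19x³ + 41x² + 18x) ÷ lead(D) = −14x⁶ ÷ 2x² = −7x⁴. Subtract (−7x⁴)·D = −14x⁶ − 28x⁵ − 21x⁴. Remainder: −14x⁵ − 10x⁴ + 19x³ + 41x² + 18x.
Step 4: lead(−14x⁵ − 10x⁴ + 19x³ + 41x² + 18x) ÷ lead(D) = −14x⁵ ÷ 2x² = −7x³. Subtract (−7x³)·D = −14x⁵ − 28x⁴ − 21x³. Remainder: 18x⁴ + 40x³ + 41x² + 18x.
Step 5: lead(18x⁴ + 40x³ + 41x² + 18x) ÷ lead(D) = 18x⁴ ÷ 2x² = 9x². Subtract (9x²)·D = 18x⁴ + 36x³ + 27x². Remainder: 4x³ + 14x² + 18x.
Step 6: lead(4x³ + 14x² + 18x) ÷ lead(D) = 4x³ ÷ 2x² = 2x. Subtract (2x)·D = 4x³ + 8x² + 6x. Remainder: 6x² + 12x.
Step 7: lead(6x² + 12x) ÷ lead(D) = 6x² ÷ 2x² = 3. Subtract (3)·D = 6x² + 12x + 9. Remainder: −9.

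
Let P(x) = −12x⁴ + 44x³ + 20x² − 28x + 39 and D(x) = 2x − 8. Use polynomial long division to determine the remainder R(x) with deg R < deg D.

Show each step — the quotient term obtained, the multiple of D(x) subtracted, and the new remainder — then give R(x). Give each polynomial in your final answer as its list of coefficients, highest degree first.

R = [-9]

Step 1: lead(−12x⁴ + 44x³ + 20x² − 28x + 39) ÷ lead(D) = −12x⁴ ÷ 2x = −6x³. Subtract (−6x³)·D = −12x⁴ + 48x³. Remainder: −4x³ + 20x² − 28x + 39.
Step 2: lead(−4x³ + 20x² − 28x + 39) ÷ lead(D) = −4x³ ÷ 2x = −2x². Subtract (−2x²)·D = −4x³ + 16x². Remainder: 4x² − 28x + 39.
Step 3: lead(4x² − 28x + 39) ÷ lead(D) = 4x² ÷ 2x = 2x. Subtract (2x)·D = 4x² − 16x. Remainder: −12x + 39.
Step 4: lead(−12x + 39) ÷ lead(D) = −12x ÷ 2x = −6. Subtract (−6)·D = −12x + 48. Remainder: −9.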